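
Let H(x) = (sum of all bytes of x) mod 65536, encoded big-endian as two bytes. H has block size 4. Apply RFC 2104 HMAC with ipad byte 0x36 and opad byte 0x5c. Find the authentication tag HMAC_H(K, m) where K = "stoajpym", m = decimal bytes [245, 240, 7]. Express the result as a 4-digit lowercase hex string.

Key "stoajpym" = 73 74 6f 61 6a 70 79 6d is 8 bytes > B = 4, so hash it first: H(key) = 03 77, then zero-pad to 4 bytes: K' = 03 77 00 00.
K' ⊕ ipad = 35 41 36 36.  K' ⊕ opad = 5f 2b 5c 5c.
Inner input = (K'⊕ipad) ∥ m = 35 41 36 36 ∥ f5 f0 07.
Inner hash: sum = 53+65+54+54+245+240+7 = 718 → 02 ce.
Outer input = (K'⊕opad) ∥ inner = 5f 2b 5c 5c ∥ 02 ce.
Outer hash (tag): sum = 95+43+92+92+2+206 = 530 → 02 12.

0212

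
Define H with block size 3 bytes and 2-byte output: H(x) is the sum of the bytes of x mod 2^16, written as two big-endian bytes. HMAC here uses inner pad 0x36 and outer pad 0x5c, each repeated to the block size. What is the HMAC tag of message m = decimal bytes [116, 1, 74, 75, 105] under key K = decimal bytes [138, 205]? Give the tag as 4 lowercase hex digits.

Key decimal bytes [138, 205] = 8a cd is 2 bytes ≤ B = 3; zero-pad to 3 bytes: K' = 8a cd 00.
K' ⊕ ipad = bc fb 36.  K' ⊕ opad = d6 91 5c.
Inner input = (K'⊕ipad) ∥ m = bc fb 36 ∥ 74 01 4a 4b 69.
Inner hash: sum = 188+251+54+116+1+74+75+105 = 864 → 03 60.
Outer input = (K'⊕opad) ∥ inner = d6 91 5c ∥ 03 60.
Outer hash (tag): sum = 214+145+92+3+96 = 550 → 02 26.

0226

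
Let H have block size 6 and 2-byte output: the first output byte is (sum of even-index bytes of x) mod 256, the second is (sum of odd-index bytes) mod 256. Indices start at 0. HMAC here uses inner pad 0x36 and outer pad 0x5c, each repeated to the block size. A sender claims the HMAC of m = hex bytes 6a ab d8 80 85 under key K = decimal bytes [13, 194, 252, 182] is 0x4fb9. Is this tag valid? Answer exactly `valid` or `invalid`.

valid

Key decimal bytes [13, 194, 252, 182] = 0d c2 fc b6 is 4 bytes ≤ B = 6; zero-pad to 6 bytes: K' = 0d c2 fc b6 00 00.
K' ⊕ ipad = 3b f4 ca 80 36 36; K' ⊕ opad = 51 9e a0 ea 5c 5c.
Inner hash: even-index sum = 770 mod 256 = 2; odd-index sum = 725 mod 256 = 213 → 02 d5.
Outer hash (recomputed tag): even-index sum = 335 mod 256 = 79; odd-index sum = 697 mod 256 = 185 → 4f b9.
Recomputed tag = 4fb9; claimed = 4fb9 → match.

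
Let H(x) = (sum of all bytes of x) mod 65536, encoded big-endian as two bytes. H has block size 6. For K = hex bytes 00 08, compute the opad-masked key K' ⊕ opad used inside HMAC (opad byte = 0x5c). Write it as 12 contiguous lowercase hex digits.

Key hex bytes 00 08 is 2 bytes ≤ B = 6; zero-pad to 6 bytes: K' = 00 08 00 00 00 00.
XOR each byte with 0x5c: 00⊕5c=5c, 08⊕5c=54, 00⊕5c=5c, 00⊕5c=5c, 00⊕5c=5c, 00⊕5c=5c.

5c545c5c5c5c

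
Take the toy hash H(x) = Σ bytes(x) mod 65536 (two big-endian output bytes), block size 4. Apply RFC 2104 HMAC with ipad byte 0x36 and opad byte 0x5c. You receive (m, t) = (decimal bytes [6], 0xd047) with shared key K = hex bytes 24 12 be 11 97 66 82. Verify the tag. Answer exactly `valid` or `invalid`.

invalid

Key hex bytes 24 12 be 11 97 66 82 is 7 bytes > B = 4, so hash it first: H(key) = 02 84, then zero-pad to 4 bytes: K' = 02 84 00 00.
K' ⊕ ipad = 34 b2 36 36; K' ⊕ opad = 5e d8 5c 5c.
Inner hash: sum = 52+178+54+54+6 = 344 → 01 58.
Outer hash (recomputed tag): sum = 94+216+92+92+1+88 = 583 → 02 47.
Recomputed tag = 0247; claimed = d047 → mismatch.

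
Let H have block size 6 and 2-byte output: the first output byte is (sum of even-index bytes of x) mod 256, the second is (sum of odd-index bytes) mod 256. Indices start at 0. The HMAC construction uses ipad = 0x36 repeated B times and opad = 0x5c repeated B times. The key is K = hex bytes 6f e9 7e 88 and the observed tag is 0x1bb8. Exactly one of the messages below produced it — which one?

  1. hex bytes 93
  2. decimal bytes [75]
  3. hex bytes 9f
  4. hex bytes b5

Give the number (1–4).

Key hex bytes 6f e9 7e 88 is 4 bytes ≤ B = 6; zero-pad to 6 bytes: K' = 6f e9 7e 88 00 00.
K' ⊕ ipad = 59 df 48 be 36 36; K' ⊕ opad = 33 b5 22 d4 5c 5c.
m1: inner = H(59 df 48 be 36 36 93) = 6a d3; tag = H(33 b5 22 d4 5c 5c 6a d3) = 1bb8 ← matches
m2: inner = H(59 df 48 be 36 36 4b) = 22 d3; tag = H(33 b5 22 d4 5c 5c 22 d3) = d3b8
m3: inner = H(59 df 48 be 36 36 9f) = 76 d3; tag = H(33 b5 22 d4 5c 5c 76 d3) = 27b8
m4: inner = H(59 df 48 be 36 36 b5) = 8c d3; tag = H(33 b5 22 d4 5c 5c 8c d3) = 3db8

1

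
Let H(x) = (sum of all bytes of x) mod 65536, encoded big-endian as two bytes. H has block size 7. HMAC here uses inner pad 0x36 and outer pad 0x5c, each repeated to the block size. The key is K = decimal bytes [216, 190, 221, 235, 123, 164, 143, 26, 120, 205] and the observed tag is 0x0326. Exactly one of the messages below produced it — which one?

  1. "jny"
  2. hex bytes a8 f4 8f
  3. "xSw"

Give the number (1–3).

Key decimal bytes [216, 190, 221, 235, 123, 164, 143, 26, 120, 205] = d8 be dd eb 7b a4 8f 1a 78 cd is 10 bytes > B = 7, so hash it first: H(key) = 06 6b, then zero-pad to 7 bytes: K' = 06 6b 00 00 00 00 00.
K' ⊕ ipad = 30 5d 36 36 36 36 36; K' ⊕ opad = 5a 37 5c 5c 5c 5c 5c.
m1: inner = H(30 5d 36 36 36 36 36 6a 6e 79) = 02 ec; tag = H(5a 37 5c 5c 5c 5c 5c 02 ec) = 034b
m2: inner = H(30 5d 36 36 36 36 36 a8 f4 8f) = 03 c6; tag = H(5a 37 5c 5c 5c 5c 5c 03 c6) = 0326 ← matches
m3: inner = H(30 5d 36 36 36 36 36 78 53 77) = 02 dd; tag = H(5a 37 5c 5c 5c 5c 5c 02 dd) = 033c

2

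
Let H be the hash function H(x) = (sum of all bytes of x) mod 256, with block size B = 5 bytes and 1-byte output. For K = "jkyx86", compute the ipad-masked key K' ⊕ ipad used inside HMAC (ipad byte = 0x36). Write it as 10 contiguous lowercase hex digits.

0236363636

Key "jkyx86" = 6a 6b 79 78 38 36 is 6 bytes > B = 5, so hash it first: H(key) = 34, then zero-pad to 5 bytes: K' = 34 00 00 00 00.
XOR each byte with 0x36: 34⊕36=02, 00⊕36=36, 00⊕36=36, 00⊕36=36, 00⊕36=36.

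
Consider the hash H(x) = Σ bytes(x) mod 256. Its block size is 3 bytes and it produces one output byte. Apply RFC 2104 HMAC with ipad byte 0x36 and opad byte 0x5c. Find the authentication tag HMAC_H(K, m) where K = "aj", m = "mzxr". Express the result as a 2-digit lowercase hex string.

Key "aj" = 61 6a is 2 bytes ≤ B = 3; zero-pad to 3 bytes: K' = 61 6a 00.
K' ⊕ ipad = 57 5c 36.  K' ⊕ opad = 3d 36 5c.
Inner input = (K'⊕ipad) ∥ m = 57 5c 36 ∥ 6d 7a 78 72.
Inner hash: sum = 87+92+54+109+122+120+114 = 698; mod 256 = 186 → ba.
Outer input = (K'⊕opad) ∥ inner = 3d 36 5c ∥ ba.
Outer hash (tag): sum = 61+54+92+186 = 393; mod 256 = 137 → 89.

89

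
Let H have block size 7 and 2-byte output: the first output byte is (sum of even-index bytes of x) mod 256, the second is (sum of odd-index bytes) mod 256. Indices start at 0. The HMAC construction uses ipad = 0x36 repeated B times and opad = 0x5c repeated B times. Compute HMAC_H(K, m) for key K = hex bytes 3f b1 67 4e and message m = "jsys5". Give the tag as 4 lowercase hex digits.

Key hex bytes 3f b1 67 4e is 4 bytes ≤ B = 7; zero-pad to 7 bytes: K' = 3f b1 67 4e 00 00 00.
K' ⊕ ipad = 09 87 51 78 36 36 36.  K' ⊕ opad = 63 ed 3b 12 5c 5c 5c.
Inner input = (K'⊕ipad) ∥ m = 09 87 51 78 36 36 36 ∥ 6a 73 79 73 35.
Inner hash: even-index sum = 428 mod 256 = 172; odd-index sum = 589 mod 256 = 77 → ac 4d.
Outer input = (K'⊕opad) ∥ inner = 63 ed 3b 12 5c 5c 5c ∥ ac 4d.
Outer hash (tag): even-index sum = 419 mod 256 = 163; odd-index sum = 519 mod 256 = 7 → a3 07.

a307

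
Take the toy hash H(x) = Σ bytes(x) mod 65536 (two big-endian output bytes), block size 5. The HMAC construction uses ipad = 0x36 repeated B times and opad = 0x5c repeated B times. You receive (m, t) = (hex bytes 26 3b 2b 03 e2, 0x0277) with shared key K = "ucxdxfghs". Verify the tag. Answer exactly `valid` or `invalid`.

invalid

Key "ucxdxfghs" = 75 63 78 64 78 66 67 68 73 is 9 bytes > B = 5, so hash it first: H(key) = 03 d4, then zero-pad to 5 bytes: K' = 03 d4 00 00 00.
K' ⊕ ipad = 35 e2 36 36 36; K' ⊕ opad = 5f 88 5c 5c 5c.
Inner hash: sum = 53+226+54+54+54+38+59+43+3+226 = 810 → 03 2a.
Outer hash (recomputed tag): sum = 95+136+92+92+92+3+42 = 552 → 02 28.
Recomputed tag = 0228; claimed = 0277 → mismatch.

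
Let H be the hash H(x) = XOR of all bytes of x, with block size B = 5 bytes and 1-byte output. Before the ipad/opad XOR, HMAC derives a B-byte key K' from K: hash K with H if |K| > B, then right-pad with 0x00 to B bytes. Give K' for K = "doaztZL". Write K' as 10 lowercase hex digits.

|K| = 7 > B = 5, so first hash the key.
H(K): XOR 64⊕6f⊕61⊕7a⊕74⊕5a⊕4c = 72.
Zero-pad H(K) = 72 to 5 bytes: K' = 72 00 00 00 00.

7200000000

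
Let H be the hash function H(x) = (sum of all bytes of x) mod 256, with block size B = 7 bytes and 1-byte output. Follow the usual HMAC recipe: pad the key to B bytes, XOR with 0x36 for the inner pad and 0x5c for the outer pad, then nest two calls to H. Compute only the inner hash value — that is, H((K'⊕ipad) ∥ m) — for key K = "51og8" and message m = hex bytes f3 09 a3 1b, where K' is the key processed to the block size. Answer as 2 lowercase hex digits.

e8

Key "51og8" = 35 31 6f 67 38 is 5 bytes ≤ B = 7; zero-pad to 7 bytes: K' = 35 31 6f 67 38 00 00.
K' ⊕ ipad = 03 07 59 51 0e 36 36.
Inner input = 03 07 59 51 0e 36 36 ∥ f3 09 a3 1b.
Inner hash: sum = 3+7+89+81+14+54+54+243+9+163+27 = 744; mod 256 = 232 → e8.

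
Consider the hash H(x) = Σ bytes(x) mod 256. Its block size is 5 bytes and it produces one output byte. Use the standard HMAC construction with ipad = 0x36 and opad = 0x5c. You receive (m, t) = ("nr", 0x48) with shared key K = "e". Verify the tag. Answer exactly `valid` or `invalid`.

Key "e" = 65 is 1 byte ≤ B = 5; zero-pad to 5 bytes: K' = 65 00 00 00 00.
K' ⊕ ipad = 53 36 36 36 36; K' ⊕ opad = 39 5c 5c 5c 5c.
Inner hash: sum = 83+54+54+54+54+110+114 = 523; mod 256 = 11 → 0b.
Outer hash (recomputed tag): sum = 57+92+92+92+92+11 = 436; mod 256 = 180 → b4.
Recomputed tag = b4; claimed = 48 → mismatch.

invalid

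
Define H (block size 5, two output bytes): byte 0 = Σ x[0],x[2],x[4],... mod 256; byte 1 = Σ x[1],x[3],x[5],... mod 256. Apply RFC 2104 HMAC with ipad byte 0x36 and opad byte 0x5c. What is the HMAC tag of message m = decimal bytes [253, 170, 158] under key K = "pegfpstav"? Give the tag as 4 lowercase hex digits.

9f3c

Key "pegfpstav" = 70 65 67 66 70 73 74 61 76 is 9 bytes > B = 5, so hash it first: H(key) = 31 9f, then zero-pad to 5 bytes: K' = 31 9f 00 00 00.
K' ⊕ ipad = 07 a9 36 36 36.  K' ⊕ opad = 6d c3 5c 5c 5c.
Inner input = (K'⊕ipad) ∥ m = 07 a9 36 36 36 ∥ fd aa 9e.
Inner hash: even-index sum = 285 mod 256 = 29; odd-index sum = 634 mod 256 = 122 → 1d 7a.
Outer input = (K'⊕opad) ∥ inner = 6d c3 5c 5c 5c ∥ 1d 7a.
Outer hash (tag): even-index sum = 415 mod 256 = 159; odd-index sum = 316 mod 256 = 60 → 9f 3c.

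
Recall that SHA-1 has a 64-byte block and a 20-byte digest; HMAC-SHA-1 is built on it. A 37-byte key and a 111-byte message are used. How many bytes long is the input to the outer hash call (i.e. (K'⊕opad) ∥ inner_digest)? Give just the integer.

84

Key is 37 ≤ 64 bytes, zero-padded: |K'| = 64.
Outer input = (K'⊕opad) ∥ H(inner) → 64 + 20 = 84 bytes.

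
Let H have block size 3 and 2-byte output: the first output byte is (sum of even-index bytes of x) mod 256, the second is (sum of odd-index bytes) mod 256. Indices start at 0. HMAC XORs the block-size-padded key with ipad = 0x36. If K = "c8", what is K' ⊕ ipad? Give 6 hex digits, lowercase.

550e36

Key "c8" = 63 38 is 2 bytes ≤ B = 3; zero-pad to 3 bytes: K' = 63 38 00.
XOR each byte with 0x36: 63⊕36=55, 38⊕36=0e, 00⊕36=36.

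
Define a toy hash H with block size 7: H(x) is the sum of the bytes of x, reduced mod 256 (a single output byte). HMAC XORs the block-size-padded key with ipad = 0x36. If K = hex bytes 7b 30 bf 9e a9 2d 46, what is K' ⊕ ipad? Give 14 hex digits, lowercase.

4d0689a89f1b70

Key hex bytes 7b 30 bf 9e a9 2d 46 is exactly B = 7 bytes: K' = 7b 30 bf 9e a9 2d 46.
XOR each byte with 0x36: 7b⊕36=4d, 30⊕36=06, bf⊕36=89, 9e⊕36=a8, a9⊕36=9f, 2d⊕36=1b, 46⊕36=70.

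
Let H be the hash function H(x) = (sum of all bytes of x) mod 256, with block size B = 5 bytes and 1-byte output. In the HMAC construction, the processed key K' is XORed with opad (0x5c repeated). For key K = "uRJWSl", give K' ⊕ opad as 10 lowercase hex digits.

Key "uRJWSl" = 75 52 4a 57 53 6c is 6 bytes > B = 5, so hash it first: H(key) = 27, then zero-pad to 5 bytes: K' = 27 00 00 00 00.
XOR each byte with 0x5c: 27⊕5c=7b, 00⊕5c=5c, 00⊕5c=5c, 00⊕5c=5c, 00⊕5c=5c.

7b5c5c5c5c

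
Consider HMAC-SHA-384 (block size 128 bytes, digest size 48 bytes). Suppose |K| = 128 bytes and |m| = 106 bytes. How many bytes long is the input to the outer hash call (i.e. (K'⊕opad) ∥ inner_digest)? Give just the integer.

176

Key is 128 ≤ 128 bytes, zero-padded: |K'| = 128.
Outer input = (K'⊕opad) ∥ H(inner) → 128 + 48 = 176 bytes.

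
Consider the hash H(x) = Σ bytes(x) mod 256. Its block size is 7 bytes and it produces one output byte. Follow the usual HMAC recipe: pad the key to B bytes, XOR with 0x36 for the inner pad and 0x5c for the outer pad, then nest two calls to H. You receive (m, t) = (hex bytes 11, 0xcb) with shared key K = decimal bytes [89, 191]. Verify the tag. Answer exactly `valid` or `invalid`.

valid

Key decimal bytes [89, 191] = 59 bf is 2 bytes ≤ B = 7; zero-pad to 7 bytes: K' = 59 bf 00 00 00 00 00.
K' ⊕ ipad = 6f 89 36 36 36 36 36; K' ⊕ opad = 05 e3 5c 5c 5c 5c 5c.
Inner hash: sum = 111+137+54+54+54+54+54+17 = 535; mod 256 = 23 → 17.
Outer hash (recomputed tag): sum = 5+227+92+92+92+92+92+23 = 715; mod 256 = 203 → cb.
Recomputed tag = cb; claimed = cb → match.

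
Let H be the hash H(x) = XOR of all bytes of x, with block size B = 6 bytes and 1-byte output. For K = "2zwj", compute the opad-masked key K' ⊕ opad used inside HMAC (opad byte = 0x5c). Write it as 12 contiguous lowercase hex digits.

Key "2zwj" = 32 7a 77 6a is 4 bytes ≤ B = 6; zero-pad to 6 bytes: K' = 32 7a 77 6a 00 00.
XOR each byte with 0x5c: 32⊕5c=6e, 7a⊕5c=26, 77⊕5c=2b, 6a⊕5c=36, 00⊕5c=5c, 00⊕5c=5c.

6e262b365c5c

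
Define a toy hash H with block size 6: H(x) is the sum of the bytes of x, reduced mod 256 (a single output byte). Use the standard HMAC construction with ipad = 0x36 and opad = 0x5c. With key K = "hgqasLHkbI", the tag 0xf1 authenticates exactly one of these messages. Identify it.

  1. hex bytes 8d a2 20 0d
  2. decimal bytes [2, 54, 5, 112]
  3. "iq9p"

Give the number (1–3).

Key "hgqasLHkbI" = 68 67 71 61 73 4c 48 6b 62 49 is 10 bytes > B = 6, so hash it first: H(key) = be, then zero-pad to 6 bytes: K' = be 00 00 00 00 00.
K' ⊕ ipad = 88 36 36 36 36 36; K' ⊕ opad = e2 5c 5c 5c 5c 5c.
m1: inner = H(88 36 36 36 36 36 8d a2 20 0d) = f2; tag = H(e2 5c 5c 5c 5c 5c f2) = a0
m2: inner = H(88 36 36 36 36 36 02 36 05 70) = 43; tag = H(e2 5c 5c 5c 5c 5c 43) = f1 ← matches
m3: inner = H(88 36 36 36 36 36 69 71 39 70) = 19; tag = H(e2 5c 5c 5c 5c 5c 19) = c7

2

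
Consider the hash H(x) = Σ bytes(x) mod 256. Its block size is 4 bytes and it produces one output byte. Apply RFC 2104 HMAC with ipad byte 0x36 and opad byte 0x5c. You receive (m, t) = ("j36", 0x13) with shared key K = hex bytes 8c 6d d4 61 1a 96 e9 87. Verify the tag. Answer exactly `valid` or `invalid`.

valid

Key hex bytes 8c 6d d4 61 1a 96 e9 87 is 8 bytes > B = 4, so hash it first: H(key) = 4e, then zero-pad to 4 bytes: K' = 4e 00 00 00.
K' ⊕ ipad = 78 36 36 36; K' ⊕ opad = 12 5c 5c 5c.
Inner hash: sum = 120+54+54+54+106+51+54 = 493; mod 256 = 237 → ed.
Outer hash (recomputed tag): sum = 18+92+92+92+237 = 531; mod 256 = 19 → 13.
Recomputed tag = 13; claimed = 13 → match.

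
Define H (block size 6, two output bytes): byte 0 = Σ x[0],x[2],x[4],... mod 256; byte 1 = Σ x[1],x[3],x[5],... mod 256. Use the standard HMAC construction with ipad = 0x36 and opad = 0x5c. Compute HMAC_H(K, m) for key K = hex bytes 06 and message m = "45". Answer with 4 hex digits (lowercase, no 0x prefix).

Key hex bytes 06 is 1 byte ≤ B = 6; zero-pad to 6 bytes: K' = 06 00 00 00 00 00.
K' ⊕ ipad = 30 36 36 36 36 36.  K' ⊕ opad = 5a 5c 5c 5c 5c 5c.
Inner input = (K'⊕ipad) ∥ m = 30 36 36 36 36 36 ∥ 34 35.
Inner hash: even-index sum = 208 mod 256 = 208; odd-index sum = 215 mod 256 = 215 → d0 d7.
Outer input = (K'⊕opad) ∥ inner = 5a 5c 5c 5c 5c 5c ∥ d0 d7.
Outer hash (tag): even-index sum = 482 mod 256 = 226; odd-index sum = 491 mod 256 = 235 → e2 eb.

e2eb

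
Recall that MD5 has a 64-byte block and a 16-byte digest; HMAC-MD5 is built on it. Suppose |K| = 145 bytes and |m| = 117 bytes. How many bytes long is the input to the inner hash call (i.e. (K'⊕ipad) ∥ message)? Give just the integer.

Key is 145 > 64 bytes, so it is hashed to 16 bytes then zero-padded to 64: |K'| = 64.
Inner input = (K'⊕ipad) ∥ m → 64 + 117 = 181 bytes.

181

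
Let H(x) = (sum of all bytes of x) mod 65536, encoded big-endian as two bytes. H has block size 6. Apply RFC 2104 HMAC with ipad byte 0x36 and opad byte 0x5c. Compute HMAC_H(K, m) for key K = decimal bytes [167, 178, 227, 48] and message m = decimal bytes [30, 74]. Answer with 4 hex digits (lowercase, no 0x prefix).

Key decimal bytes [167, 178, 227, 48] = a7 b2 e3 30 is 4 bytes ≤ B = 6; zero-pad to 6 bytes: K' = a7 b2 e3 30 00 00.
K' ⊕ ipad = 91 84 d5 06 36 36.  K' ⊕ opad = fb ee bf 6c 5c 5c.
Inner input = (K'⊕ipad) ∥ m = 91 84 d5 06 36 36 ∥ 1e 4a.
Inner hash: sum = 145+132+213+6+54+54+30+74 = 708 → 02 c4.
Outer input = (K'⊕opad) ∥ inner = fb ee bf 6c 5c 5c ∥ 02 c4.
Outer hash (tag): sum = 251+238+191+108+92+92+2+196 = 1170 → 04 92.

0492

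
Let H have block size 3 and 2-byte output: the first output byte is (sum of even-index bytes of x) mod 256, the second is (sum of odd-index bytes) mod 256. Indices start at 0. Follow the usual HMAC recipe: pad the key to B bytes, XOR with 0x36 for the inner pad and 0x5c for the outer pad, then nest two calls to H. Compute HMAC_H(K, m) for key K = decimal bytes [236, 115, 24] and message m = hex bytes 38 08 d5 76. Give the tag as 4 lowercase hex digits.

46b5

Key decimal bytes [236, 115, 24] = ec 73 18 is exactly B = 3 bytes: K' = ec 73 18.
K' ⊕ ipad = da 45 2e.  K' ⊕ opad = b0 2f 44.
Inner input = (K'⊕ipad) ∥ m = da 45 2e ∥ 38 08 d5 76.
Inner hash: even-index sum = 390 mod 256 = 134; odd-index sum = 338 mod 256 = 82 → 86 52.
Outer input = (K'⊕opad) ∥ inner = b0 2f 44 ∥ 86 52.
Outer hash (tag): even-index sum = 326 mod 256 = 70; odd-index sum = 181 mod 256 = 181 → 46 b5.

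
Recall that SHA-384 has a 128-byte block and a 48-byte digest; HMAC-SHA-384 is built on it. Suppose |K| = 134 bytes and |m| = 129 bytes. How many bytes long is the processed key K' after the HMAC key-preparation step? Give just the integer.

128

Key is 134 > 128 bytes, so it is hashed to 48 bytes then zero-padded to 128: |K'| = 128.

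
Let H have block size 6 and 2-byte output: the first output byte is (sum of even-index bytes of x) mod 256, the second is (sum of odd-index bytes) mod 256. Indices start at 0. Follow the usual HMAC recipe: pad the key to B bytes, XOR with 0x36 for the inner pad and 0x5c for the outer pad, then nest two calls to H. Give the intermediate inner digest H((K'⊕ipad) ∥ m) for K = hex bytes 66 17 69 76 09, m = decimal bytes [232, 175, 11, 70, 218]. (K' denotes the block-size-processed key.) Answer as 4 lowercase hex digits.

bb8c

Key hex bytes 66 17 69 76 09 is 5 bytes ≤ B = 6; zero-pad to 6 bytes: K' = 66 17 69 76 09 00.
K' ⊕ ipad = 50 21 5f 40 3f 36.
Inner input = 50 21 5f 40 3f 36 ∥ e8 af 0b 46 da.
Inner hash: even-index sum = 699 mod 256 = 187; odd-index sum = 396 mod 256 = 140 → bb 8c.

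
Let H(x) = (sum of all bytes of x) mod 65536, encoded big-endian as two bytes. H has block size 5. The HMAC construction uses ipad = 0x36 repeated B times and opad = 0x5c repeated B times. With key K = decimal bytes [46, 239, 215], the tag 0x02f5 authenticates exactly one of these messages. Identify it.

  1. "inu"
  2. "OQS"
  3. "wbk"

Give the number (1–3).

Key decimal bytes [46, 239, 215] = 2e ef d7 is 3 bytes ≤ B = 5; zero-pad to 5 bytes: K' = 2e ef d7 00 00.
K' ⊕ ipad = 18 d9 e1 36 36; K' ⊕ opad = 72 b3 8b 5c 5c.
m1: inner = H(18 d9 e1 36 36 69 6e 75) = 03 8a; tag = H(72 b3 8b 5c 5c 03 8a) = 02f5 ← matches
m2: inner = H(18 d9 e1 36 36 4f 51 53) = 03 31; tag = H(72 b3 8b 5c 5c 03 31) = 029c
m3: inner = H(18 d9 e1 36 36 77 62 6b) = 03 82; tag = H(72 b3 8b 5c 5c 03 82) = 02ed

1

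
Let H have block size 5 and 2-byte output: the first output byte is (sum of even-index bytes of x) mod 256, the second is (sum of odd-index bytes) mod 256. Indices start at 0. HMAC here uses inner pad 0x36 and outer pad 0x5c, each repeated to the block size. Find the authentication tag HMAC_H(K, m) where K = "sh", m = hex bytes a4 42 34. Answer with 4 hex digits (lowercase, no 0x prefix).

5383

Key "sh" = 73 68 is 2 bytes ≤ B = 5; zero-pad to 5 bytes: K' = 73 68 00 00 00.
K' ⊕ ipad = 45 5e 36 36 36.  K' ⊕ opad = 2f 34 5c 5c 5c.
Inner input = (K'⊕ipad) ∥ m = 45 5e 36 36 36 ∥ a4 42 34.
Inner hash: even-index sum = 243 mod 256 = 243; odd-index sum = 364 mod 256 = 108 → f3 6c.
Outer input = (K'⊕opad) ∥ inner = 2f 34 5c 5c 5c ∥ f3 6c.
Outer hash (tag): even-index sum = 339 mod 256 = 83; odd-index sum = 387 mod 256 = 131 → 53 83.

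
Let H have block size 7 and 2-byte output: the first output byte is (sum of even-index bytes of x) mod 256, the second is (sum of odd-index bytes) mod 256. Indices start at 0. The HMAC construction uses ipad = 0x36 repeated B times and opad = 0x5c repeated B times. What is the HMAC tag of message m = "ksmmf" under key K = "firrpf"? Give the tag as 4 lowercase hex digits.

Key "firrpf" = 66 69 72 72 70 66 is 6 bytes ≤ B = 7; zero-pad to 7 bytes: K' = 66 69 72 72 70 66 00.
K' ⊕ ipad = 50 5f 44 44 46 50 36.  K' ⊕ opad = 3a 35 2e 2e 2c 3a 5c.
Inner input = (K'⊕ipad) ∥ m = 50 5f 44 44 46 50 36 ∥ 6b 73 6d 6d 66.
Inner hash: even-index sum = 496 mod 256 = 240; odd-index sum = 561 mod 256 = 49 → f0 31.
Outer input = (K'⊕opad) ∥ inner = 3a 35 2e 2e 2c 3a 5c ∥ f0 31.
Outer hash (tag): even-index sum = 289 mod 256 = 33; odd-index sum = 397 mod 256 = 141 → 21 8d.

218d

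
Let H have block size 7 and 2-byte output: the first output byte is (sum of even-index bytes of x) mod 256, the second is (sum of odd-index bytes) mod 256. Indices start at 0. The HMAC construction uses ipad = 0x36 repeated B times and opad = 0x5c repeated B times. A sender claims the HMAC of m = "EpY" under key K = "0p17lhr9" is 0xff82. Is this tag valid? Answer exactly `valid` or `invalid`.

Key "0p17lhr9" = 30 70 31 37 6c 68 72 39 is 8 bytes > B = 7, so hash it first: H(key) = 3f 48, then zero-pad to 7 bytes: K' = 3f 48 00 00 00 00 00.
K' ⊕ ipad = 09 7e 36 36 36 36 36; K' ⊕ opad = 63 14 5c 5c 5c 5c 5c.
Inner hash: even-index sum = 283 mod 256 = 27; odd-index sum = 392 mod 256 = 136 → 1b 88.
Outer hash (recomputed tag): even-index sum = 511 mod 256 = 255; odd-index sum = 231 mod 256 = 231 → ff e7.
Recomputed tag = ffe7; claimed = ff82 → mismatch.

invalid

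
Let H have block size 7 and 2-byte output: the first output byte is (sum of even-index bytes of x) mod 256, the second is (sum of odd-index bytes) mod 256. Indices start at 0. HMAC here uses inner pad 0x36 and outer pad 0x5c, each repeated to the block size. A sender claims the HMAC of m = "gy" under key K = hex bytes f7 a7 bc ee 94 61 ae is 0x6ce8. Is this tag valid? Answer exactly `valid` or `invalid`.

valid

Key hex bytes f7 a7 bc ee 94 61 ae is exactly B = 7 bytes: K' = f7 a7 bc ee 94 61 ae.
K' ⊕ ipad = c1 91 8a d8 a2 57 98; K' ⊕ opad = ab fb e0 b2 c8 3d f2.
Inner hash: even-index sum = 766 mod 256 = 254; odd-index sum = 551 mod 256 = 39 → fe 27.
Outer hash (recomputed tag): even-index sum = 876 mod 256 = 108; odd-index sum = 744 mod 256 = 232 → 6c e8.
Recomputed tag = 6ce8; claimed = 6ce8 → match.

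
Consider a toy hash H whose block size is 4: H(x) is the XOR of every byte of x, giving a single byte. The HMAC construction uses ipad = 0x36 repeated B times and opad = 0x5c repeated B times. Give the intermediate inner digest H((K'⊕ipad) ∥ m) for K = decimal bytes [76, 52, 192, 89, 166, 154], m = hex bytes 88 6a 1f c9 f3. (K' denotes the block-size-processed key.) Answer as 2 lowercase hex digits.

1a

Key decimal bytes [76, 52, 192, 89, 166, 154] = 4c 34 c0 59 a6 9a is 6 bytes > B = 4, so hash it first: H(key) = dd, then zero-pad to 4 bytes: K' = dd 00 00 00.
K' ⊕ ipad = eb 36 36 36.
Inner input = eb 36 36 36 ∥ 88 6a 1f c9 f3.
Inner hash: XOR eb⊕36⊕36⊕36⊕88⊕6a⊕1f⊕c9⊕f3 = 1a.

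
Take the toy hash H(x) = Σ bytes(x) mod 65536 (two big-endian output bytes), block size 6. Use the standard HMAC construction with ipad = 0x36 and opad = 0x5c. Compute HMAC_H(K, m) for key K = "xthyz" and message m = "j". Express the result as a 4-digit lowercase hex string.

0152

Key "xthyz" = 78 74 68 79 7a is 5 bytes ≤ B = 6; zero-pad to 6 bytes: K' = 78 74 68 79 7a 00.
K' ⊕ ipad = 4e 42 5e 4f 4c 36.  K' ⊕ opad = 24 28 34 25 26 5c.
Inner input = (K'⊕ipad) ∥ m = 4e 42 5e 4f 4c 36 ∥ 6a.
Inner hash: sum = 78+66+94+79+76+54+106 = 553 → 02 29.
Outer input = (K'⊕opad) ∥ inner = 24 28 34 25 26 5c ∥ 02 29.
Outer hash (tag): sum = 36+40+52+37+38+92+2+41 = 338 → 01 52.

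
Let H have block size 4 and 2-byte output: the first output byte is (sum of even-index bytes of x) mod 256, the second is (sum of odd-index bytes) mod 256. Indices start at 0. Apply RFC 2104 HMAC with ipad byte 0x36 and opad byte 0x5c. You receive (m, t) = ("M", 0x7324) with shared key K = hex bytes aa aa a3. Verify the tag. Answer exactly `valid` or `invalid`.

valid

Key hex bytes aa aa a3 is 3 bytes ≤ B = 4; zero-pad to 4 bytes: K' = aa aa a3 00.
K' ⊕ ipad = 9c 9c 95 36; K' ⊕ opad = f6 f6 ff 5c.
Inner hash: even-index sum = 382 mod 256 = 126; odd-index sum = 210 mod 256 = 210 → 7e d2.
Outer hash (recomputed tag): even-index sum = 627 mod 256 = 115; odd-index sum = 548 mod 256 = 36 → 73 24.
Recomputed tag = 7324; claimed = 7324 → match.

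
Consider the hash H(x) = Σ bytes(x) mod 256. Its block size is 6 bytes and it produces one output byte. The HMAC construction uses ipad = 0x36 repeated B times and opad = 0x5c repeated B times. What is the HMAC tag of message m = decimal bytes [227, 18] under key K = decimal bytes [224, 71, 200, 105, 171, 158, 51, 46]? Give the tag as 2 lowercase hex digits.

61

Key decimal bytes [224, 71, 200, 105, 171, 158, 51, 46] = e0 47 c8 69 ab 9e 33 2e is 8 bytes > B = 6, so hash it first: H(key) = 02, then zero-pad to 6 bytes: K' = 02 00 00 00 00 00.
K' ⊕ ipad = 34 36 36 36 36 36.  K' ⊕ opad = 5e 5c 5c 5c 5c 5c.
Inner input = (K'⊕ipad) ∥ m = 34 36 36 36 36 36 ∥ e3 12.
Inner hash: sum = 52+54+54+54+54+54+227+18 = 567; mod 256 = 55 → 37.
Outer input = (K'⊕opad) ∥ inner = 5e 5c 5c 5c 5c 5c ∥ 37.
Outer hash (tag): sum = 94+92+92+92+92+92+55 = 609; mod 256 = 97 → 61.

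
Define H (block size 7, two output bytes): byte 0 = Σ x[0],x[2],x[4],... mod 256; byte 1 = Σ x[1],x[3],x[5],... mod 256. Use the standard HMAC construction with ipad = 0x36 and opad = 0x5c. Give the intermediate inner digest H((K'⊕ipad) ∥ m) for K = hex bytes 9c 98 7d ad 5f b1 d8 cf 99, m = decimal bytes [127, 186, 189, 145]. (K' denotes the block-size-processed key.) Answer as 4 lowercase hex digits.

cc9b

Key hex bytes 9c 98 7d ad 5f b1 d8 cf 99 is 9 bytes > B = 7, so hash it first: H(key) = e9 c5, then zero-pad to 7 bytes: K' = e9 c5 00 00 00 00 00.
K' ⊕ ipad = df f3 36 36 36 36 36.
Inner input = df f3 36 36 36 36 36 ∥ 7f ba bd 91.
Inner hash: even-index sum = 716 mod 256 = 204; odd-index sum = 667 mod 256 = 155 → cc 9b.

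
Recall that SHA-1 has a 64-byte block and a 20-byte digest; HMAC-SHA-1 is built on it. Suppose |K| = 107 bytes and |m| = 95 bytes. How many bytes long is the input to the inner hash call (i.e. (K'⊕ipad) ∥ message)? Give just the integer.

159

Key is 107 > 64 bytes, so it is hashed to 20 bytes then zero-padded to 64: |K'| = 64.
Inner input = (K'⊕ipad) ∥ m → 64 + 95 = 159 bytes.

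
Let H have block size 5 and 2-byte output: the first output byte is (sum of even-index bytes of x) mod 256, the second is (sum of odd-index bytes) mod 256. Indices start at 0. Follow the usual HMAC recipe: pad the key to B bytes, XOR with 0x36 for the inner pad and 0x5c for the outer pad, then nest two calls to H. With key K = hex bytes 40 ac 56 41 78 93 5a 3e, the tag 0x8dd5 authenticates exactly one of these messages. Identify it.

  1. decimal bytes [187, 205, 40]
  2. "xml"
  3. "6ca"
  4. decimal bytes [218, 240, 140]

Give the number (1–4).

Key hex bytes 40 ac 56 41 78 93 5a 3e is 8 bytes > B = 5, so hash it first: H(key) = 68 be, then zero-pad to 5 bytes: K' = 68 be 00 00 00.
K' ⊕ ipad = 5e 88 36 36 36; K' ⊕ opad = 34 e2 5c 5c 5c.
m1: inner = H(5e 88 36 36 36 bb cd 28) = 97 a1; tag = H(34 e2 5c 5c 5c 97 a1) = 8dd5 ← matches
m2: inner = H(5e 88 36 36 36 78 6d 6c) = 37 a2; tag = H(34 e2 5c 5c 5c 37 a2) = 8e75
m3: inner = H(5e 88 36 36 36 36 63 61) = 2d 55; tag = H(34 e2 5c 5c 5c 2d 55) = 416b
m4: inner = H(5e 88 36 36 36 da f0 8c) = ba 24; tag = H(34 e2 5c 5c 5c ba 24) = 10f8

1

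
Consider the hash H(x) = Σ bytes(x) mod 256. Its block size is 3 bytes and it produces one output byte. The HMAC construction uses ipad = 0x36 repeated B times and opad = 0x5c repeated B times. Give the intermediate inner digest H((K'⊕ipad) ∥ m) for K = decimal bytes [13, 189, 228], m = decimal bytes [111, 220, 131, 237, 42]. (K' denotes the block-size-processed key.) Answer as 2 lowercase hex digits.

Key decimal bytes [13, 189, 228] = 0d bd e4 is exactly B = 3 bytes: K' = 0d bd e4.
K' ⊕ ipad = 3b 8b d2.
Inner input = 3b 8b d2 ∥ 6f dc 83 ed 2a.
Inner hash: sum = 59+139+210+111+220+131+237+42 = 1149; mod 256 = 125 → 7d.

7d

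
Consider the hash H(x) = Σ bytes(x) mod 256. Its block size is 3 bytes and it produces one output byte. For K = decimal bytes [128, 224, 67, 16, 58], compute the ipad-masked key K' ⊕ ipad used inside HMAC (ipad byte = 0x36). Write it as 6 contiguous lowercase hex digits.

db3636

Key decimal bytes [128, 224, 67, 16, 58] = 80 e0 43 10 3a is 5 bytes > B = 3, so hash it first: H(key) = ed, then zero-pad to 3 bytes: K' = ed 00 00.
XOR each byte with 0x36: ed⊕36=db, 00⊕36=36, 00⊕36=36.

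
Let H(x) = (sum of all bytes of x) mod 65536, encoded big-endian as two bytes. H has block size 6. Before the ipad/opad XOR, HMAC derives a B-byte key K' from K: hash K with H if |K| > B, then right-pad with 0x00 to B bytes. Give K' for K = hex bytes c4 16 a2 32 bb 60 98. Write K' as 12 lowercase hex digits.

|K| = 7 > B = 6, so first hash the key.
H(K): sum = 196+22+162+50+187+96+152 = 865 → 03 61.
Zero-pad H(K) = 03 61 to 6 bytes: K' = 03 61 00 00 00 00.

036100000000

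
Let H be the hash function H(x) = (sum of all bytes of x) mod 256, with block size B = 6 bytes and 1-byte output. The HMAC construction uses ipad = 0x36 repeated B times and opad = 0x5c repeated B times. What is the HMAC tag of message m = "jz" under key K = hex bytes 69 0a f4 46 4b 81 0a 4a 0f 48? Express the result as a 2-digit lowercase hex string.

Key hex bytes 69 0a f4 46 4b 81 0a 4a 0f 48 is 10 bytes > B = 6, so hash it first: H(key) = 24, then zero-pad to 6 bytes: K' = 24 00 00 00 00 00.
K' ⊕ ipad = 12 36 36 36 36 36.  K' ⊕ opad = 78 5c 5c 5c 5c 5c.
Inner input = (K'⊕ipad) ∥ m = 12 36 36 36 36 36 ∥ 6a 7a.
Inner hash: sum = 18+54+54+54+54+54+106+122 = 516; mod 256 = 4 → 04.
Outer input = (K'⊕opad) ∥ inner = 78 5c 5c 5c 5c 5c ∥ 04.
Outer hash (tag): sum = 120+92+92+92+92+92+4 = 584; mod 256 = 72 → 48.

48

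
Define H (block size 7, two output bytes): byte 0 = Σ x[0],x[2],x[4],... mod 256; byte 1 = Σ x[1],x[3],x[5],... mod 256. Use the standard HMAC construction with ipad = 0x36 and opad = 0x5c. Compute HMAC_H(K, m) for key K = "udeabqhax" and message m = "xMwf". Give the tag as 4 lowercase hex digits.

Key "udeabqhax" = 75 64 65 61 62 71 68 61 78 is 9 bytes > B = 7, so hash it first: H(key) = 1c 97, then zero-pad to 7 bytes: K' = 1c 97 00 00 00 00 00.
K' ⊕ ipad = 2a a1 36 36 36 36 36.  K' ⊕ opad = 40 cb 5c 5c 5c 5c 5c.
Inner input = (K'⊕ipad) ∥ m = 2a a1 36 36 36 36 36 ∥ 78 4d 77 66.
Inner hash: even-index sum = 383 mod 256 = 127; odd-index sum = 508 mod 256 = 252 → 7f fc.
Outer input = (K'⊕opad) ∥ inner = 40 cb 5c 5c 5c 5c 5c ∥ 7f fc.
Outer hash (tag): even-index sum = 592 mod 256 = 80; odd-index sum = 514 mod 256 = 2 → 50 02.

5002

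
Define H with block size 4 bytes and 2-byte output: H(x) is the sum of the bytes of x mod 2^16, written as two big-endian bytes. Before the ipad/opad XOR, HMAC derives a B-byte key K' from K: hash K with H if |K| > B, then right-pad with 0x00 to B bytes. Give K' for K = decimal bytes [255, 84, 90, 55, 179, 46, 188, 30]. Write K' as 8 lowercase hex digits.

039f0000

|K| = 8 > B = 4, so first hash the key.
H(K): sum = 255+84+90+55+179+46+188+30 = 927 → 03 9f.
Zero-pad H(K) = 03 9f to 4 bytes: K' = 03 9f 00 00.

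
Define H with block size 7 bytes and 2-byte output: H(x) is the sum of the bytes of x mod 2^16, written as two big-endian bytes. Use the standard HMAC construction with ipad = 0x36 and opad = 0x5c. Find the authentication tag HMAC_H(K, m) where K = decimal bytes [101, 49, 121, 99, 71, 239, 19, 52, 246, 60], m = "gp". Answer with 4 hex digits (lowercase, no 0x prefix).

02d1

Key decimal bytes [101, 49, 121, 99, 71, 239, 19, 52, 246, 60] = 65 31 79 63 47 ef 13 34 f6 3c is 10 bytes > B = 7, so hash it first: H(key) = 04 21, then zero-pad to 7 bytes: K' = 04 21 00 00 00 00 00.
K' ⊕ ipad = 32 17 36 36 36 36 36.  K' ⊕ opad = 58 7d 5c 5c 5c 5c 5c.
Inner input = (K'⊕ipad) ∥ m = 32 17 36 36 36 36 36 ∥ 67 70.
Inner hash: sum = 50+23+54+54+54+54+54+103+112 = 558 → 02 2e.
Outer input = (K'⊕opad) ∥ inner = 58 7d 5c 5c 5c 5c 5c ∥ 02 2e.
Outer hash (tag): sum = 88+125+92+92+92+92+92+2+46 = 721 → 02 d1.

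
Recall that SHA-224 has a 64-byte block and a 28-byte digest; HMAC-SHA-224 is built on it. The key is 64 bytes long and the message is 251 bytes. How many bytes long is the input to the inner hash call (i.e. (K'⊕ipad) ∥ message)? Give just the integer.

315

Key is 64 ≤ 64 bytes, zero-padded: |K'| = 64.
Inner input = (K'⊕ipad) ∥ m → 64 + 251 = 315 bytes.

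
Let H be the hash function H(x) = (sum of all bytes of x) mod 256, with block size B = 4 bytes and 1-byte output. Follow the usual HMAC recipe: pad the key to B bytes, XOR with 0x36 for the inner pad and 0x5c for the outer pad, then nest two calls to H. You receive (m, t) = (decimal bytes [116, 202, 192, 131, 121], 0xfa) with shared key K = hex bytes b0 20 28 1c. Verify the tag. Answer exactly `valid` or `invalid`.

valid

Key hex bytes b0 20 28 1c is exactly B = 4 bytes: K' = b0 20 28 1c.
K' ⊕ ipad = 86 16 1e 2a; K' ⊕ opad = ec 7c 74 40.
Inner hash: sum = 134+22+30+42+116+202+192+131+121 = 990; mod 256 = 222 → de.
Outer hash (recomputed tag): sum = 236+124+116+64+222 = 762; mod 256 = 250 → fa.
Recomputed tag = fa; claimed = fa → match.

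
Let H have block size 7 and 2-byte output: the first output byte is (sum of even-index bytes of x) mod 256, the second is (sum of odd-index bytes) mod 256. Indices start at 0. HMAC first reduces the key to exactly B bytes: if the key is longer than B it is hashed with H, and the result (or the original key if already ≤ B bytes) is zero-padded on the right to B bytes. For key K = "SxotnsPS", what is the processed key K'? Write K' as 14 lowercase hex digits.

80b20000000000

|K| = 8 > B = 7, so first hash the key.
H(K): even-index sum = 384 mod 256 = 128; odd-index sum = 434 mod 256 = 178 → 80 b2.
Zero-pad H(K) = 80 b2 to 7 bytes: K' = 80 b2 00 00 00 00 00.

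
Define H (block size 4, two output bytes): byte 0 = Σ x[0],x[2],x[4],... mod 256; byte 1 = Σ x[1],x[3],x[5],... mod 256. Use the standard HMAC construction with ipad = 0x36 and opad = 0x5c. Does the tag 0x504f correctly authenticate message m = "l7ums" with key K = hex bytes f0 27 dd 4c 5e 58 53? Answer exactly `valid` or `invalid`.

Key hex bytes f0 27 dd 4c 5e 58 53 is 7 bytes > B = 4, so hash it first: H(key) = 7e cb, then zero-pad to 4 bytes: K' = 7e cb 00 00.
K' ⊕ ipad = 48 fd 36 36; K' ⊕ opad = 22 97 5c 5c.
Inner hash: even-index sum = 466 mod 256 = 210; odd-index sum = 471 mod 256 = 215 → d2 d7.
Outer hash (recomputed tag): even-index sum = 336 mod 256 = 80; odd-index sum = 458 mod 256 = 202 → 50 ca.
Recomputed tag = 50ca; claimed = 504f → mismatch.

invalid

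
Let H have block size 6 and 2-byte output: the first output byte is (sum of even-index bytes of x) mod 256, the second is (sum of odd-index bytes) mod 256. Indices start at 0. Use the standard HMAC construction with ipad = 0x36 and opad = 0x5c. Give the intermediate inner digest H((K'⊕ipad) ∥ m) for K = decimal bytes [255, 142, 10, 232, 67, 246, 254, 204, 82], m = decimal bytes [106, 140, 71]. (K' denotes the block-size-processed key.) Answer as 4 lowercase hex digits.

Key decimal bytes [255, 142, 10, 232, 67, 246, 254, 204, 82] = ff 8e 0a e8 43 f6 fe cc 52 is 9 bytes > B = 6, so hash it first: H(key) = 9c 38, then zero-pad to 6 bytes: K' = 9c 38 00 00 00 00.
K' ⊕ ipad = aa 0e 36 36 36 36.
Inner input = aa 0e 36 36 36 36 ∥ 6a 8c 47.
Inner hash: even-index sum = 455 mod 256 = 199; odd-index sum = 262 mod 256 = 6 → c7 06.

c706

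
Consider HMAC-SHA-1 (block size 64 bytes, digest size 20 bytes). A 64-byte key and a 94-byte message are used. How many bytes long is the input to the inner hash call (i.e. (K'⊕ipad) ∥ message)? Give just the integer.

Key is 64 ≤ 64 bytes, zero-padded: |K'| = 64.
Inner input = (K'⊕ipad) ∥ m → 64 + 94 = 158 bytes.

158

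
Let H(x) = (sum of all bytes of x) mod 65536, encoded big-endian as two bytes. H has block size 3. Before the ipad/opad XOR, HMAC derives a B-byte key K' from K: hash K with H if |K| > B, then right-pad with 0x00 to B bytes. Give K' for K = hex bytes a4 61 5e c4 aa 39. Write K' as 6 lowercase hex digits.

|K| = 6 > B = 3, so first hash the key.
H(K): sum = 164+97+94+196+170+57 = 778 → 03 0a.
Zero-pad H(K) = 03 0a to 3 bytes: K' = 03 0a 00.

030a00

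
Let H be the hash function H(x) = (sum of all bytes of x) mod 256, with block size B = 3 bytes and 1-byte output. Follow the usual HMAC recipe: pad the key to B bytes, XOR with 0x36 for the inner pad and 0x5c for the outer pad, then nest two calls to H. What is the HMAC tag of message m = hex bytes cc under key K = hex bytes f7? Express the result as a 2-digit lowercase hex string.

5c

Key hex bytes f7 is 1 byte ≤ B = 3; zero-pad to 3 bytes: K' = f7 00 00.
K' ⊕ ipad = c1 36 36.  K' ⊕ opad = ab 5c 5c.
Inner input = (K'⊕ipad) ∥ m = c1 36 36 ∥ cc.
Inner hash: sum = 193+54+54+204 = 505; mod 256 = 249 → f9.
Outer input = (K'⊕opad) ∥ inner = ab 5c 5c ∥ f9.
Outer hash (tag): sum = 171+92+92+249 = 604; mod 256 = 92 → 5c.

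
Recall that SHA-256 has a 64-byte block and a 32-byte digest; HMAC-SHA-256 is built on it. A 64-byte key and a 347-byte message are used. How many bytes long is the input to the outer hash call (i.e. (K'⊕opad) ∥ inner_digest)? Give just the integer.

Key is 64 ≤ 64 bytes, zero-padded: |K'| = 64.
Outer input = (K'⊕opad) ∥ H(inner) → 64 + 32 = 96 bytes.

96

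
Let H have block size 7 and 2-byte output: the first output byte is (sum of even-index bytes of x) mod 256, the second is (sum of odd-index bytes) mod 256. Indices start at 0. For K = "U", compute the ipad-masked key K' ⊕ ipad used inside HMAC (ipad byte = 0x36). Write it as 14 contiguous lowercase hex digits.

Key "U" = 55 is 1 byte ≤ B = 7; zero-pad to 7 bytes: K' = 55 00 00 00 00 00 00.
XOR each byte with 0x36: 55⊕36=63, 00⊕36=36, 00⊕36=36, 00⊕36=36, 00⊕36=36, 00⊕36=36, 00⊕36=36.

63363636363636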